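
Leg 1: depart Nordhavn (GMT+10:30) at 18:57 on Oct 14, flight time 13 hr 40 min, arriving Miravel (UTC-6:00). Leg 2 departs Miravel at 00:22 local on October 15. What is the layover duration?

8 hours 15 minutes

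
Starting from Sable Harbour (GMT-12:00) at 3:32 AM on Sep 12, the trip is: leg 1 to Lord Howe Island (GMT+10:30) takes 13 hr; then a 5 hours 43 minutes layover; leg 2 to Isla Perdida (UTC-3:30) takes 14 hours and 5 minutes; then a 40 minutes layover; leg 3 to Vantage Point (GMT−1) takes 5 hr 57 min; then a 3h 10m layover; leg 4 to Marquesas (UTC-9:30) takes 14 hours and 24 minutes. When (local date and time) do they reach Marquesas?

Convert departure to UTC: 3:32 AM + 12:00 = 3:32 PM UTC on Sep 12.
Add 13 hours leg 1 → 4:32 AM UTC (Sep 13).
Add 5 hours and 43 minutes layover in Lord Howe Island → 10:15 AM UTC.
Add 14 hours and 5 minutes leg 2 → 12:20 AM UTC (Sep 14).
Add 40 minutes layover in Isla Perdida → 1:00 AM UTC.
Add 5 hours 57 minutes leg 3 → 6:57 AM UTC.
Add 3 hours and 10 minutes layover in Vantage Point → 10:07 AM UTC.
Add 14 hours and 24 minutes leg 4 → 12:31 AM UTC (Sep 15).
Marquesas is UTC−9:30, so local arrival = 12:31 AM − 9:30 = 3:01 PM on Sep 14.

3:01 PM on September 14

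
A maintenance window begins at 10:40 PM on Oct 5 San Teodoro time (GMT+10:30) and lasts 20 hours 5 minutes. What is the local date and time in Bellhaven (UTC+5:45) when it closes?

Convert start to UTC: 10:40 PM − 10:30 = 12:10 PM UTC on Oct 5.
Add 20 hours 5 minutes duration → 8:15 AM UTC (Oct 6).
Bellhaven is UTC+5:45, so local end time = 8:15 AM + 5:45 = 2:00 PM on Oct 6.

2:00 PM on Oct 6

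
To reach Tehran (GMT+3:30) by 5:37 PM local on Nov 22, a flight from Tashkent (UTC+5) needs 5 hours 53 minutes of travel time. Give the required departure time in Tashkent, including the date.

Target arrival in UTC: 5:37 PM − 3:30 = 2:07 PM on Nov 22.
Subtract 5 hours and 53 minutes → departure 8:14 AM UTC on Nov 22.
Tashkent is UTC+5:00: 8:14 AM + 5:00 = 1:14 PM on Nov 22.

1:14 PM on November 22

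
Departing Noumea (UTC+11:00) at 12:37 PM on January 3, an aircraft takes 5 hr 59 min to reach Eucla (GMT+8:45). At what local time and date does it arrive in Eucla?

4:21 PM on Jan 3

Eucla is 2:15 behind Noumea.
After 5 hours 59 minutes it is 6:36 PM in Noumea.
Shift by the zone difference: 6:36 PM − 2:15 = 4:21 PM on Jan 3 in Eucla.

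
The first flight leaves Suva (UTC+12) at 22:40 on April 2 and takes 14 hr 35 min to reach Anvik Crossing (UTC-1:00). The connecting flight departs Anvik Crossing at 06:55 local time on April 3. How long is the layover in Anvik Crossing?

6 hours 40 minutes

Convert departure to UTC: 22:40 − 12:00 = 10:40 UTC on Apr 2.
Add 14 hours 35 minutes flight time → 01:15 UTC (Apr 3).
Anvik Crossing is UTC−1:00, so local arrival = 01:15 − 1:00 = 00:15 on Apr 3.
Layover = 06:55 − 00:15 = 6 hours 40 minutes.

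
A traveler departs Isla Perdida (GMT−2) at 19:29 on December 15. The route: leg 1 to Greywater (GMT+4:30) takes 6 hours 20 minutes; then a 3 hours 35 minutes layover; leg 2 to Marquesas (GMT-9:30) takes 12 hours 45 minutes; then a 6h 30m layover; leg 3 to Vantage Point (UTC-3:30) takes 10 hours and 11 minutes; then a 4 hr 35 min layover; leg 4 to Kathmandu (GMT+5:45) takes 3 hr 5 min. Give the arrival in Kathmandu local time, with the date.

Convert departure to UTC: 19:29 + 2:00 = 21:29 UTC on Dec 15.
Add 6 hours 20 minutes leg 1 → 03:49 UTC (Dec 16).
Add 3 hours and 35 minutes layover in Greywater → 07:24 UTC.
Add 12 hours 45 minutes leg 2 → 20:09 UTC.
Add 6 hours 30 minutes layover in Marquesas → 02:39 UTC (Dec 17).
Add 10 hours 11 minutes leg 3 → 12:50 UTC.
Add 4 hours 35 minutes layover in Vantage Point → 17:25 UTC.
Add 3 hours and 5 minutes leg 4 → 20:30 UTC.
Kathmandu is UTC+5:45, so local arrival = 20:30 + 5:45 = 02:15 on Dec 18.

02:15 on December 18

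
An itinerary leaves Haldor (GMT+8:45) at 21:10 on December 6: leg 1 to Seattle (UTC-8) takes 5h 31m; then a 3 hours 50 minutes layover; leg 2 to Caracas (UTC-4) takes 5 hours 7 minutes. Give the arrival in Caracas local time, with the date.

22:53 on Dec 6

Convert departure to UTC: 21:10 − 8:45 = 12:25 UTC on Dec 6.
Add 5 hours 31 minutes leg 1 → 17:56 UTC.
Add 3 hours and 50 minutes layover in Seattle → 21:46 UTC.
Add 5 hours 7 minutes leg 2 → 02:53 UTC (Dec 7).
Caracas is UTC−4:00, so local arrival = 02:53 − 4:00 = 22:53 on Dec 6.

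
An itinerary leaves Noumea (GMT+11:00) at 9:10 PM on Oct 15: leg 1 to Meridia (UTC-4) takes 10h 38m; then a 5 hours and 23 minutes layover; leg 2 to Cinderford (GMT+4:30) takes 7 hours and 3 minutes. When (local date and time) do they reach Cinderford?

1:44 PM on Oct 16

Convert departure to UTC: 9:10 PM − 11:00 = 10:10 AM UTC on Oct 15.
Add 10 hours 38 minutes leg 1 → 8:48 PM UTC.
Add 5 hours 23 minutes layover in Meridia → 2:11 AM UTC (Oct 16).
Add 7 hours 3 minutes leg 2 → 9:14 AM UTC.
Cinderford is UTC+4:30, so local arrival = 9:14 AM + 4:30 = 1:44 PM on Oct 16.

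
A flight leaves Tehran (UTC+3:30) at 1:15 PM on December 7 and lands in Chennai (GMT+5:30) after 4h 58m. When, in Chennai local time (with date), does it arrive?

Convert departure to UTC: 1:15 PM − 3:30 = 9:45 AM UTC on Dec 7.
Add 4 hours and 58 minutes travel time → 2:43 PM UTC.
Chennai is UTC+5:30, so local arrival = 2:43 PM + 5:30 = 8:13 PM on Dec 7.

8:13 PM on December 7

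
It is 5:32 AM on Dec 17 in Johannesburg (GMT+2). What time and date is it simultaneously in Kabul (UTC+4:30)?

In UTC: 5:32 AM − 2:00 = 3:32 AM on Dec 17.
Kabul is UTC+4:30: 3:32 AM + 4:30 = 8:02 AM on Dec 17.

8:02 AM on Dec 17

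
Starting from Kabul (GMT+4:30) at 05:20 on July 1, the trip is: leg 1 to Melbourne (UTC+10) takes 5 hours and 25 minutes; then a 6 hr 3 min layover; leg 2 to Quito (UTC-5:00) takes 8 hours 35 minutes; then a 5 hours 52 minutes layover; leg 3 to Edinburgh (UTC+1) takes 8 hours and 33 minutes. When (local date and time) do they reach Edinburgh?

Convert departure to UTC: 05:20 − 4:30 = 00:50 UTC on Jul 1.
Add 5 hours 25 minutes leg 1 → 06:15 UTC.
Add 6 hours and 3 minutes layover in Melbourne → 12:18 UTC.
Add 8 hours 35 minutes leg 2 → 20:53 UTC.
Add 5 hours and 52 minutes layover in Quito → 02:45 UTC (Jul 2).
Add 8 hours and 33 minutes leg 3 → 11:18 UTC.
Edinburgh is UTC+1:00, so local arrival = 11:18 + 1:00 = 12:18 on Jul 2.

12:18 on July 2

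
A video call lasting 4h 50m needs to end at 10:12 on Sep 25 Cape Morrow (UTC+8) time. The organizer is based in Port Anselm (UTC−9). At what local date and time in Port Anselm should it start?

12:22 on September 24

Target end time in UTC: 10:12 − 8:00 = 02:12 on Sep 25.
Subtract 4 hours and 50 minutes → start 21:22 UTC on Sep 24.
Port Anselm is UTC−9:00: 21:22 − 9:00 = 12:22 on Sep 24.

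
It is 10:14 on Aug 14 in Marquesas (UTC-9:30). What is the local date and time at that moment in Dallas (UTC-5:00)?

14:44 on Aug 14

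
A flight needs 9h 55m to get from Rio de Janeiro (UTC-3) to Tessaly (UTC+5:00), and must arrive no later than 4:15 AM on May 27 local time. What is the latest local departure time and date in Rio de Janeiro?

10:20 AM on May 26

Target arrival in UTC: 4:15 AM − 5:00 = 11:15 PM on May 26.
Subtract 9 hours 55 minutes → departure 1:20 PM UTC on May 26.
Rio de Janeiro is UTC−3:00: 1:20 PM − 3:00 = 10:20 AM on May 26.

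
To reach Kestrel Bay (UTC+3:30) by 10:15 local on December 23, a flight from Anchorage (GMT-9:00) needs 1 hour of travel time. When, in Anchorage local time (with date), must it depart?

20:45 on Dec 22

Target arrival in UTC: 10:15 − 3:30 = 06:45 on Dec 23.
Subtract 1 hour → departure 05:45 UTC on Dec 23.
Anchorage is UTC−9:00: 05:45 − 9:00 = 20:45 on Dec 22.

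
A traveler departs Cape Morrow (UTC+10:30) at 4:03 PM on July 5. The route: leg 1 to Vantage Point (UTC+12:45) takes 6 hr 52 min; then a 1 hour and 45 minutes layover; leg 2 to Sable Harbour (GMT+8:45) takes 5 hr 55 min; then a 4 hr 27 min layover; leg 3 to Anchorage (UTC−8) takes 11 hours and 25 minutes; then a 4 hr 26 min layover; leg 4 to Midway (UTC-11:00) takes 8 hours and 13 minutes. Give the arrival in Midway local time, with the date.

Convert departure to UTC: 4:03 PM − 10:30 = 5:33 AM UTC on Jul 5.
Add 6 hours and 52 minutes leg 1 → 12:25 PM UTC.
Add 1 hour 45 minutes layover in Vantage Point → 2:10 PM UTC.
Add 5 hours and 55 minutes leg 2 → 8:05 PM UTC.
Add 4 hours and 27 minutes layover in Sable Harbour → 12:32 AM UTC (Jul 6).
Add 11 hours and 25 minutes leg 3 → 11:57 AM UTC.
Add 4 hours and 26 minutes layover in Anchorage → 4:23 PM UTC.
Add 8 hours and 13 minutes leg 4 → 12:36 AM UTC (Jul 7).
Midway is UTC−11:00, so local arrival = 12:36 AM − 11:00 = 1:36 PM on Jul 6.

1:36 PM on July 6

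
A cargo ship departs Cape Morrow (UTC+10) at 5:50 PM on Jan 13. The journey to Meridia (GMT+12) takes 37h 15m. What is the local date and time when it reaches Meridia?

9:05 AM on January 15

Meridia is 2:00 ahead of Cape Morrow.
After 37 hours 15 minutes it is 7:05 AM (Jan 15) in Cape Morrow.
Shift by the zone difference: 7:05 AM + 2:00 = 9:05 AM on Jan 15 in Meridia.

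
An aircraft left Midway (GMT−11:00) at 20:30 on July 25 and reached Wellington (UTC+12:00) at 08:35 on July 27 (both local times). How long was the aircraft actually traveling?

13 hours 5 minutes

Departure in UTC: 20:30 + 11:00 = 07:30 on Jul 26.
Arrival in UTC: 08:35 − 12:00 = 20:35 on Jul 26.
Elapsed = 20:35 − 07:30 = 13 hours 5 minutes.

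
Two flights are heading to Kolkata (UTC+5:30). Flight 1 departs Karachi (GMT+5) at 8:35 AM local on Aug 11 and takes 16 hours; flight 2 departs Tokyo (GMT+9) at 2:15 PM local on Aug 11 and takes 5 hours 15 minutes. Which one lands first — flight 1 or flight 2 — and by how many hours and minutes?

the second, by 9 hours 5 minutes

Flight 1 in UTC: 8:35 AM − 5:00 = 3:35 AM on Aug 11.
+16 hours → arrive 7:35 PM UTC on Aug 11.
Flight 2 in UTC: 2:15 PM − 9:00 = 5:15 AM on Aug 11.
+5 hours and 15 minutes → arrive 10:30 AM UTC on Aug 11.
Flight 2 lands earlier by 9 hours 5 minutes.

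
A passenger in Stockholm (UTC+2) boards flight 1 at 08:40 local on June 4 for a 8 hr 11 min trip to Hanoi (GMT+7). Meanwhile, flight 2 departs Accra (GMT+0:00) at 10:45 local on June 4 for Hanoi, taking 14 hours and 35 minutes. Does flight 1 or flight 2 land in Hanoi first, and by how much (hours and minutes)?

the first, by 10 hours 29 minutes

Flight 1 in UTC: 08:40 − 2:00 = 06:40 on Jun 4.
+8 hours 11 minutes → arrive 14:51 UTC on Jun 4.
Flight 2 departs at 10:45 UTC (Jun 4).
+14 hours 35 minutes → arrive 01:20 UTC on Jun 5.
Flight 1 lands earlier by 10 hours 29 minutes.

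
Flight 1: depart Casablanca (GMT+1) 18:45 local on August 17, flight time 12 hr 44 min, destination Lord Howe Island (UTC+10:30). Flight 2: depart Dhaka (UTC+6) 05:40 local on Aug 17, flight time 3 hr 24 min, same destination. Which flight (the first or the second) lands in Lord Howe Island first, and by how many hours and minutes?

Flight 1 in UTC: 18:45 − 1:00 = 17:45 on Aug 17.
+12 hours and 44 minutes → arrive 06:29 UTC on Aug 18.
Flight 2 in UTC: 05:40 − 6:00 = 23:40 on Aug 16.
+3 hours 24 minutes → arrive 03:04 UTC on Aug 17.
Flight 2 lands earlier by 27 hours 25 minutes.

the second, by 27 hours 25 minutes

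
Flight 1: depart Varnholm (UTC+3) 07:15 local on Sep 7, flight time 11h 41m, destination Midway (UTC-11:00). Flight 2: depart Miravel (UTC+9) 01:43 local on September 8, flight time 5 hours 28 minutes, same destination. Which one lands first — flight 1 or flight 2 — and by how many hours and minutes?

Flight 1 in UTC: 07:15 − 3:00 = 04:15 on Sep 7.
+11 hours and 41 minutes → arrive 15:56 UTC on Sep 7.
Flight 2 in UTC: 01:43 − 9:00 = 16:43 on Sep 7.
+5 hours and 28 minutes → arrive 22:11 UTC on Sep 7.
Flight 1 lands earlier by 6 hours 15 minutes.

the first, by 6 hours 15 minutes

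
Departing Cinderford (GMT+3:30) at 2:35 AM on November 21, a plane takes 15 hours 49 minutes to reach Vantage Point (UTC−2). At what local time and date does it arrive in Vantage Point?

Convert departure to UTC: 2:35 AM − 3:30 = 11:05 PM UTC on Nov 20.
Add 15 hours 49 minutes travel time → 2:54 PM UTC (Nov 21).
Vantage Point is UTC−2:00, so local arrival = 2:54 PM − 2:00 = 12:54 PM on Nov 21.

12:54 PM on November 21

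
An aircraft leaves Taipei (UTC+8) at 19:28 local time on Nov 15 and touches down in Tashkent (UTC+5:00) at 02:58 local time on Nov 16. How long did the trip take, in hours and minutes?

Tashkent is 3:00 behind Taipei.
Clock-face elapsed time (ignoring zones) is 7 hours 30 minutes.
Actual elapsed = 7 hours 30 minutes + 3:00 = 10 hours 30 minutes.

10 hours 30 minutes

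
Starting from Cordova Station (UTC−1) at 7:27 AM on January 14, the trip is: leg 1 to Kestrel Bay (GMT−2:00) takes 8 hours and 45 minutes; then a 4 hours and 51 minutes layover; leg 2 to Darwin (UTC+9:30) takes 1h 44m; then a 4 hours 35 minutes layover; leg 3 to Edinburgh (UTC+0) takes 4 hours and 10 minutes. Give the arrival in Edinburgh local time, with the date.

8:32 AM on Jan 15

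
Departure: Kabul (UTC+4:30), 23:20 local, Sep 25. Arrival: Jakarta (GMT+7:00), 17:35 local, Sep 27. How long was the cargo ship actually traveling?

39 hours 45 minutes

Departure in UTC: 23:20 − 4:30 = 18:50 on Sep 25.
Arrival in UTC: 17:35 − 7:00 = 10:35 on Sep 27.
Elapsed = 10:35 − 18:50 (+2 days) = 39 hours 45 minutes.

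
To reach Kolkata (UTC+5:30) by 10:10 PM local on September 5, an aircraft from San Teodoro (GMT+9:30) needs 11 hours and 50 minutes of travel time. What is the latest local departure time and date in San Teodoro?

2:20 PM on September 5

Target arrival in UTC: 10:10 PM − 5:30 = 4:40 PM on Sep 5.
Subtract 11 hours 50 minutes → departure 4:50 AM UTC on Sep 5.
San Teodoro is UTC+9:30: 4:50 AM + 9:30 = 2:20 PM on Sep 5.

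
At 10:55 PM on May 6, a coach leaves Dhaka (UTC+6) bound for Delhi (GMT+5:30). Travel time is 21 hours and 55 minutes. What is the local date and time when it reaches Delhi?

8:20 PM on May 7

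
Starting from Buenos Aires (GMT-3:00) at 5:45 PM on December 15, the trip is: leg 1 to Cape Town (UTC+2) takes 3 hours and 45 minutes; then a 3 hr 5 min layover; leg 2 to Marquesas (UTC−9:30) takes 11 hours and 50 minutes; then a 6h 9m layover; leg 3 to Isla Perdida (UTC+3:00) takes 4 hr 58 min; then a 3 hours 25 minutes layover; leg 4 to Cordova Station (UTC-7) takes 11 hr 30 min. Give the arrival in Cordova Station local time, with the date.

Convert departure to UTC: 5:45 PM + 3:00 = 8:45 PM UTC on Dec 15.
Add 3 hours and 45 minutes leg 1 → 12:30 AM UTC (Dec 16).
Add 3 hours and 5 minutes layover in Cape Town → 3:35 AM UTC.
Add 11 hours 50 minutes leg 2 → 3:25 PM UTC.
Add 6 hours and 9 minutes layover in Marquesas → 9:34 PM UTC.
Add 4 hours 58 minutes leg 3 → 2:32 AM UTC (Dec 17).
Add 3 hours and 25 minutes layover in Isla Perdida → 5:57 AM UTC.
Add 11 hours and 30 minutes leg 4 → 5:27 PM UTC.
Cordova Station is UTC−7:00, so local arrival = 5:27 PM − 7:00 = 10:27 AM on Dec 17.

10:27 AM on December 17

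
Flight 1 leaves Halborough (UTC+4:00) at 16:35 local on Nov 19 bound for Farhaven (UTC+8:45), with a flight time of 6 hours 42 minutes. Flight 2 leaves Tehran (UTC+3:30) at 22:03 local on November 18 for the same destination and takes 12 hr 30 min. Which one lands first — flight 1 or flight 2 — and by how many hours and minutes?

Flight 1 in UTC: 16:35 − 4:00 = 12:35 on Nov 19.
+6 hours and 42 minutes → arrive 19:17 UTC on Nov 19.
Flight 2 in UTC: 22:03 − 3:30 = 18:33 on Nov 18.
+12 hours 30 minutes → arrive 07:03 UTC on Nov 19.
Flight 2 lands earlier by 12 hours 14 minutes.

the second, by 12 hours 14 minutes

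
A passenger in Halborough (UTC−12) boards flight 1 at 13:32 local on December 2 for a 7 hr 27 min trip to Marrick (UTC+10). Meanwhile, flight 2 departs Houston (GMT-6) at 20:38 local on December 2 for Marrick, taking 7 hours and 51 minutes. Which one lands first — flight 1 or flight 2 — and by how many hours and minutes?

the first, by 1 hour 30 minutes

Flight 1 in UTC: 13:32 + 12:00 = 01:32 on Dec 3.
+7 hours and 27 minutes → arrive 08:59 UTC on Dec 3.
Flight 2 in UTC: 20:38 + 6:00 = 02:38 on Dec 3.
+7 hours and 51 minutes → arrive 10:29 UTC on Dec 3.
Flight 1 lands earlier by 1 hour 30 minutes.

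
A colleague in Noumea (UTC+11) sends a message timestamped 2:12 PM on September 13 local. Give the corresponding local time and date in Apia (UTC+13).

4:12 PM on September 13

In UTC: 2:12 PM − 11:00 = 3:12 AM on Sep 13.
Apia is UTC+13:00: 3:12 AM + 13:00 = 4:12 PM on Sep 13.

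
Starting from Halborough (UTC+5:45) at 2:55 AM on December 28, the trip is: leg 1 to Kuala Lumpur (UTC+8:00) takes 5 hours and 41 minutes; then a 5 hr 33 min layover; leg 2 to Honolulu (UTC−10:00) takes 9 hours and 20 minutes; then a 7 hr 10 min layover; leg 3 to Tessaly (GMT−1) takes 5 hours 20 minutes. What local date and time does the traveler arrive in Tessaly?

5:14 AM on December 29

Convert departure to UTC: 2:55 AM − 5:45 = 9:10 PM UTC on Dec 27.
Add 5 hours 41 minutes leg 1 → 2:51 AM UTC (Dec 28).
Add 5 hours and 33 minutes layover in Kuala Lumpur → 8:24 AM UTC.
Add 9 hours 20 minutes leg 2 → 5:44 PM UTC.
Add 7 hours 10 minutes layover in Honolulu → 12:54 AM UTC (Dec 29).
Add 5 hours 20 minutes leg 3 → 6:14 AM UTC.
Tessaly is UTC−1:00, so local arrival = 6:14 AM − 1:00 = 5:14 AM on Dec 29.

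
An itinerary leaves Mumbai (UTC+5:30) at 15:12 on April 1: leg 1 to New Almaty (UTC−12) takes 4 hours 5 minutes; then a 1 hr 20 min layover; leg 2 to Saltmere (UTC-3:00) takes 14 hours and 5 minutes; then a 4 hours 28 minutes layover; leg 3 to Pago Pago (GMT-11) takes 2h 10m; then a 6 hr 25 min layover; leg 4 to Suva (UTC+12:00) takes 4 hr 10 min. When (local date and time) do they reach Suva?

Convert departure to UTC: 15:12 − 5:30 = 09:42 UTC on Apr 1.
Add 4 hours and 5 minutes leg 1 → 13:47 UTC.
Add 1 hour 20 minutes layover in New Almaty → 15:07 UTC.
Add 14 hours 5 minutes leg 2 → 05:12 UTC (Apr 2).
Add 4 hours 28 minutes layover in Saltmere → 09:40 UTC.
Add 2 hours 10 minutes leg 3 → 11:50 UTC.
Add 6 hours and 25 minutes layover in Pago Pago → 18:15 UTC.
Add 4 hours and 10 minutes leg 4 → 22:25 UTC.
Suva is UTC+12:00, so local arrival = 22:25 + 12:00 = 10:25 on Apr 3.

10:25 on Apr 3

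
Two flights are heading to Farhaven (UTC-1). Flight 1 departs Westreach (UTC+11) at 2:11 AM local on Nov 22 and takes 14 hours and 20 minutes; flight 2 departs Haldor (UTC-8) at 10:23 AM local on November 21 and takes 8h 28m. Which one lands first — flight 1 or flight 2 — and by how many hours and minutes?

the second, by 2 hours 40 minutes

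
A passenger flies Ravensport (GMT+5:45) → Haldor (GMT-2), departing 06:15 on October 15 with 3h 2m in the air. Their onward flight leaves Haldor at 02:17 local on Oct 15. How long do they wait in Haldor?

Convert departure to UTC: 06:15 − 5:45 = 00:30 UTC on Oct 15.
Add 3 hours and 2 minutes flight time → 03:32 UTC.
Haldor is UTC−2:00, so local arrival = 03:32 − 2:00 = 01:32 on Oct 15.
Layover = 02:17 − 01:32 = 45 minutes.

45 minutes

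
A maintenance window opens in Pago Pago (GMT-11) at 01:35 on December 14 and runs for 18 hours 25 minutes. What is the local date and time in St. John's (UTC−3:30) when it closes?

St. John's is 7:30 ahead of Pago Pago.
After 18 hours and 25 minutes it is 20:00 in Pago Pago.
Shift by the zone difference: 20:00 + 7:30 = 03:30 on Dec 15 in St. John's.

03:30 on December 15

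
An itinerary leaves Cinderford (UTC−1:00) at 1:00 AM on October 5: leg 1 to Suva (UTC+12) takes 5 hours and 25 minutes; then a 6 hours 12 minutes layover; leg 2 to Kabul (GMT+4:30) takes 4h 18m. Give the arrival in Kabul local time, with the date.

10:25 PM on Oct 5

Convert departure to UTC: 1:00 AM + 1:00 = 2:00 AM UTC on Oct 5.
Add 5 hours 25 minutes leg 1 → 7:25 AM UTC.
Add 6 hours and 12 minutes layover in Suva → 1:37 PM UTC.
Add 4 hours 18 minutes leg 2 → 5:55 PM UTC.
Kabul is UTC+4:30, so local arrival = 5:55 PM + 4:30 = 10:25 PM on Oct 5.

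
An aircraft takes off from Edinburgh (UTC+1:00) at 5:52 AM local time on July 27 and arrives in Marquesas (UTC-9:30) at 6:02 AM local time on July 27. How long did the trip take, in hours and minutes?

10 hours 40 minutes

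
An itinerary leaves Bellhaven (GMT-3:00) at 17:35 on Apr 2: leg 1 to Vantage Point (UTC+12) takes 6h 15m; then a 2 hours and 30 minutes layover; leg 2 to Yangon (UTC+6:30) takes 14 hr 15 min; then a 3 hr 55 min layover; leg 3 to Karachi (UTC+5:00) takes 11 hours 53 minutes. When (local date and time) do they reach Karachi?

16:23 on Apr 4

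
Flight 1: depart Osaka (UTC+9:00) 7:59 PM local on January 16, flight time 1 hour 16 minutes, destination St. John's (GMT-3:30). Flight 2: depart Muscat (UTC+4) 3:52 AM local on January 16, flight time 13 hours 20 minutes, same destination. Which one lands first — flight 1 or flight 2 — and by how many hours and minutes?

the first, by 57 minutes

Flight 1 in UTC: 7:59 PM − 9:00 = 10:59 AM on Jan 16.
+1 hour and 16 minutes → arrive 12:15 PM UTC on Jan 16.
Flight 2 in UTC: 3:52 AM − 4:00 = 11:52 PM on Jan 15.
+13 hours 20 minutes → arrive 1:12 PM UTC on Jan 16.
Flight 1 lands earlier by 57 minutes.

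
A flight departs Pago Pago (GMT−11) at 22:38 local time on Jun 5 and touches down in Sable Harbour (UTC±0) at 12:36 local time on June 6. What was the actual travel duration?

Sable Harbour is 11:00 ahead of Pago Pago.
Clock-face elapsed time (ignoring zones) is 13 hours 58 minutes.
Actual elapsed = 13 hours 58 minutes − 11:00 = 2 hours 58 minutes.

2 hours 58 minutes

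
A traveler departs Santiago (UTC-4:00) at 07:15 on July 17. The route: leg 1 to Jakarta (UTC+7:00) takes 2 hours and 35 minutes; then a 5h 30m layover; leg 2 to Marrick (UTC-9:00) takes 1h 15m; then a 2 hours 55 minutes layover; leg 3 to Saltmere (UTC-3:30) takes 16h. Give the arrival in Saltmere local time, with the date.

12:00 on July 18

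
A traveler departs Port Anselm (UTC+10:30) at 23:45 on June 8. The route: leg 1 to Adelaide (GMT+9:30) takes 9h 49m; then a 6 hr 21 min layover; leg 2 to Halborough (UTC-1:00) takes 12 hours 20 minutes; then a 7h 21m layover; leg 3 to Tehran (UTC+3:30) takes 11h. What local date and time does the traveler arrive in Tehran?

15:36 on June 10

Convert departure to UTC: 23:45 − 10:30 = 13:15 UTC on Jun 8.
Add 9 hours 49 minutes leg 1 → 23:04 UTC.
Add 6 hours and 21 minutes layover in Adelaide → 05:25 UTC (Jun 9).
Add 12 hours and 20 minutes leg 2 → 17:45 UTC.
Add 7 hours 21 minutes layover in Halborough → 01:06 UTC (Jun 10).
Add 11 hours leg 3 → 12:06 UTC.
Tehran is UTC+3:30, so local arrival = 12:06 + 3:30 = 15:36 on Jun 10.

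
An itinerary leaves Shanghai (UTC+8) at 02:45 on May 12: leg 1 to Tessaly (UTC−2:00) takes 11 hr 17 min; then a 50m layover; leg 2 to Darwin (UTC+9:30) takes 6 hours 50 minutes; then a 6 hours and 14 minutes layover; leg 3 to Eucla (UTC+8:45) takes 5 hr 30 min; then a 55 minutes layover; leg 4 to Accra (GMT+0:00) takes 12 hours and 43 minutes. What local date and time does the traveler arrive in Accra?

Convert departure to UTC: 02:45 − 8:00 = 18:45 UTC on May 11.
Add 11 hours and 17 minutes leg 1 → 06:02 UTC (May 12).
Add 50 minutes layover in Tessaly → 06:52 UTC.
Add 6 hours 50 minutes leg 2 → 13:42 UTC.
Add 6 hours 14 minutes layover in Darwin → 19:56 UTC.
Add 5 hours and 30 minutes leg 3 → 01:26 UTC (May 13).
Add 55 minutes layover in Eucla → 02:21 UTC.
Add 12 hours 43 minutes leg 4 → 15:04 UTC.
Accra is UTC+0, so local arrival is the same: 15:04 on May 13.

15:04 on May 13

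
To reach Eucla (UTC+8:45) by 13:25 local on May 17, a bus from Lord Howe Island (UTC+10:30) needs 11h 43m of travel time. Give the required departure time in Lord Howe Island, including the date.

Target arrival in UTC: 13:25 − 8:45 = 04:40 on May 17.
Subtract 11 hours and 43 minutes → departure 16:57 UTC on May 16.
Lord Howe Island is UTC+10:30: 16:57 + 10:30 = 03:27 on May 17.

03:27 on May 17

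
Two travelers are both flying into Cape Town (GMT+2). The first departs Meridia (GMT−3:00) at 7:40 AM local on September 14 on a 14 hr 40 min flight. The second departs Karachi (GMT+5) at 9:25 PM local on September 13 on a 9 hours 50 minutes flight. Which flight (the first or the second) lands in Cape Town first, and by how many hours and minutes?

the second, by 23 hours 5 minutes

Flight 1 in UTC: 7:40 AM + 3:00 = 10:40 AM on Sep 14.
+14 hours 40 minutes → arrive 1:20 AM UTC on Sep 15.
Flight 2 in UTC: 9:25 PM − 5:00 = 4:25 PM on Sep 13.
+9 hours 50 minutes → arrive 2:15 AM UTC on Sep 14.
Flight 2 lands earlier by 23 hours 5 minutes.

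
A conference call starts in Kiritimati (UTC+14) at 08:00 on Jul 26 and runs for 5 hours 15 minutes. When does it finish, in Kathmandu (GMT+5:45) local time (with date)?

05:00 on July 26

Kathmandu is 8:15 behind Kiritimati.
After 5 hours and 15 minutes it is 13:15 in Kiritimati.
Shift by the zone difference: 13:15 − 8:15 = 05:00 on Jul 26 in Kathmandu.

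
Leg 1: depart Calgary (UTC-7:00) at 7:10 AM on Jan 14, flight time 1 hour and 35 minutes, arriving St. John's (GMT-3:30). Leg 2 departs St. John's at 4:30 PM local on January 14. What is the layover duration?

4 hours 15 minutes

Convert departure to UTC: 7:10 AM + 7:00 = 2:10 PM UTC on Jan 14.
Add 1 hour 35 minutes flight time → 3:45 PM UTC.
St. John's is UTC−3:30, so local arrival = 3:45 PM − 3:30 = 12:15 PM on Jan 14.
Layover = 4:30 PM − 12:15 PM = 4 hours 15 minutes.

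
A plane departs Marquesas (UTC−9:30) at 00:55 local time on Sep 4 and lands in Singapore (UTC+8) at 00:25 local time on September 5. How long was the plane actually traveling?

6 hours

Departure in UTC: 00:55 + 9:30 = 10:25 on Sep 4.
Arrival in UTC: 00:25 − 8:00 = 16:25 on Sep 4.
Elapsed = 16:25 − 10:25 = 6 hours.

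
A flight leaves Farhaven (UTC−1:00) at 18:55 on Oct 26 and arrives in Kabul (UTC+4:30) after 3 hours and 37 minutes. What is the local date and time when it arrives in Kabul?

Kabul is 5:30 ahead of Farhaven.
After 3 hours and 37 minutes it is 22:32 in Farhaven.
Shift by the zone difference: 22:32 + 5:30 = 04:02 on Oct 27 in Kabul.

04:02 on October 27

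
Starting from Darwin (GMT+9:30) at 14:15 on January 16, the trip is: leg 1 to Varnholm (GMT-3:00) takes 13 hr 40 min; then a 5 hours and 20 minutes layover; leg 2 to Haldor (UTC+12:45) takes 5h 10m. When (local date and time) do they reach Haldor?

Convert departure to UTC: 14:15 − 9:30 = 04:45 UTC on Jan 16.
Add 13 hours and 40 minutes leg 1 → 18:25 UTC.
Add 5 hours 20 minutes layover in Varnholm → 23:45 UTC.
Add 5 hours 10 minutes leg 2 → 04:55 UTC (Jan 17).
Haldor is UTC+12:45, so local arrival = 04:55 + 12:45 = 17:40 on Jan 17.

17:40 on Jan 17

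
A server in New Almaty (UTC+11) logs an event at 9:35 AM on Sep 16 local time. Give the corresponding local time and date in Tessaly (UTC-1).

9:35 PM on Sep 15

In UTC: 9:35 AM − 11:00 = 10:35 PM on Sep 15.
Tessaly is UTC−1:00: 10:35 PM − 1:00 = 9:35 PM on Sep 15.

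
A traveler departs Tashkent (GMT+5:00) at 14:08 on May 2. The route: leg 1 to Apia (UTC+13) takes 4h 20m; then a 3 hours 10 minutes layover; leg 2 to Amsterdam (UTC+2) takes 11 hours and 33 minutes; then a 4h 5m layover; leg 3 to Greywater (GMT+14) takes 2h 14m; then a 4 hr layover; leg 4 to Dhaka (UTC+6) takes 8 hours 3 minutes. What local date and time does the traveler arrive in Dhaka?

Convert departure to UTC: 14:08 − 5:00 = 09:08 UTC on May 2.
Add 4 hours and 20 minutes leg 1 → 13:28 UTC.
Add 3 hours 10 minutes layover in Apia → 16:38 UTC.
Add 11 hours 33 minutes leg 2 → 04:11 UTC (May 3).
Add 4 hours and 5 minutes layover in Amsterdam → 08:16 UTC.
Add 2 hours 14 minutes leg 3 → 10:30 UTC.
Add 4 hours layover in Greywater → 14:30 UTC.
Add 8 hours and 3 minutes leg 4 → 22:33 UTC.
Dhaka is UTC+6:00, so local arrival = 22:33 + 6:00 = 04:33 on May 4.

04:33 on May 4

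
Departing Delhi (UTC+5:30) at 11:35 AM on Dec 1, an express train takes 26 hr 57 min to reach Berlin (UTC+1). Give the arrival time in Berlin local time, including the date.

10:02 AM on Dec 2

Berlin is 4:30 behind Delhi.
After 26 hours 57 minutes it is 2:32 PM (Dec 2) in Delhi.
Shift by the zone difference: 2:32 PM − 4:30 = 10:02 AM on Dec 2 in Berlin.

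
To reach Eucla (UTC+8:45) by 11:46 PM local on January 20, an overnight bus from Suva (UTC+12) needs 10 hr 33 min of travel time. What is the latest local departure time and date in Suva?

Target arrival in UTC: 11:46 PM − 8:45 = 3:01 PM on Jan 20.
Subtract 10 hours 33 minutes → departure 4:28 AM UTC on Jan 20.
Suva is UTC+12:00: 4:28 AM + 12:00 = 4:28 PM on Jan 20.

4:28 PM on January 20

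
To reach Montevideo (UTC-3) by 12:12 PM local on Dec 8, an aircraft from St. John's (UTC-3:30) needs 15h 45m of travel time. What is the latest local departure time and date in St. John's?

7:57 PM on Dec 7

Target arrival in UTC: 12:12 PM + 3:00 = 3:12 PM on Dec 8.
Subtract 15 hours 45 minutes → departure 11:27 PM UTC on Dec 7.
St. John's is UTC−3:30: 11:27 PM − 3:30 = 7:57 PM on Dec 7.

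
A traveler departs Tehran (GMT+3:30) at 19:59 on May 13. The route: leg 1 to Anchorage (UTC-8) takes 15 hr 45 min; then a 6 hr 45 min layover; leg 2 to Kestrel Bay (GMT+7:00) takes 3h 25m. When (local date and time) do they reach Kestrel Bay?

01:24 on May 15

Convert departure to UTC: 19:59 − 3:30 = 16:29 UTC on May 13.
Add 15 hours and 45 minutes leg 1 → 08:14 UTC (May 14).
Add 6 hours 45 minutes layover in Anchorage → 14:59 UTC.
Add 3 hours 25 minutes leg 2 → 18:24 UTC.
Kestrel Bay is UTC+7:00, so local arrival = 18:24 + 7:00 = 01:24 on May 15.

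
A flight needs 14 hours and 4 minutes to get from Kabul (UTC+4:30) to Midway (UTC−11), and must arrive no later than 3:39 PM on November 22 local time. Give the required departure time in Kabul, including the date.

Target arrival in UTC: 3:39 PM + 11:00 = 2:39 AM on Nov 23.
Subtract 14 hours 4 minutes → departure 12:35 PM UTC on Nov 22.
Kabul is UTC+4:30: 12:35 PM + 4:30 = 5:05 PM on Nov 22.

5:05 PM on Nov 22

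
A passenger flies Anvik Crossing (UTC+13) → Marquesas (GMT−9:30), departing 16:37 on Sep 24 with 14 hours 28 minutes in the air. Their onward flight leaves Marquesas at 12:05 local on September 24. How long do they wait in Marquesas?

3 hours 30 minutes

Convert departure to UTC: 16:37 − 13:00 = 03:37 UTC on Sep 24.
Add 14 hours and 28 minutes flight time → 18:05 UTC.
Marquesas is UTC−9:30, so local arrival = 18:05 − 9:30 = 08:35 on Sep 24.
Layover = 12:05 − 08:35 = 3 hours 30 minutes.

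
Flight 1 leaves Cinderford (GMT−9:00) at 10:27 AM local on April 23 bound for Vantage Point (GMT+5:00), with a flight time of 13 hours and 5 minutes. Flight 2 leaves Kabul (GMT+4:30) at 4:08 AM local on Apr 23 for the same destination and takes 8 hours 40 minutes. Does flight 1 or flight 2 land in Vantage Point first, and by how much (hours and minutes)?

the second, by 24 hours 14 minutes

Flight 1 in UTC: 10:27 AM + 9:00 = 7:27 PM on Apr 23.
+13 hours 5 minutes → arrive 8:32 AM UTC on Apr 24.
Flight 2 in UTC: 4:08 AM − 4:30 = 11:38 PM on Apr 22.
+8 hours 40 minutes → arrive 8:18 AM UTC on Apr 23.
Flight 2 lands earlier by 24 hours 14 minutes.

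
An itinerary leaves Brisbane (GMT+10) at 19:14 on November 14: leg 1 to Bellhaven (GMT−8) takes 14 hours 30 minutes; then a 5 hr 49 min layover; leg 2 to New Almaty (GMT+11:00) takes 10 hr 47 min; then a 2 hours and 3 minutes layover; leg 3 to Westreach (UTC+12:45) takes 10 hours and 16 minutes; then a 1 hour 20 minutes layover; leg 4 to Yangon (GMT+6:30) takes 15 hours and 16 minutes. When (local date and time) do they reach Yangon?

Convert departure to UTC: 19:14 − 10:00 = 09:14 UTC on Nov 14.
Add 14 hours and 30 minutes leg 1 → 23:44 UTC.
Add 5 hours and 49 minutes layover in Bellhaven → 05:33 UTC (Nov 15).
Add 10 hours 47 minutes leg 2 → 16:20 UTC.
Add 2 hours and 3 minutes layover in New Almaty → 18:23 UTC.
Add 10 hours 16 minutes leg 3 → 04:39 UTC (Nov 16).
Add 1 hour 20 minutes layover in Westreach → 05:59 UTC.
Add 15 hours and 16 minutes leg 4 → 21:15 UTC.
Yangon is UTC+6:30, so local arrival = 21:15 + 6:30 = 03:45 on Nov 17.

03:45 on November 17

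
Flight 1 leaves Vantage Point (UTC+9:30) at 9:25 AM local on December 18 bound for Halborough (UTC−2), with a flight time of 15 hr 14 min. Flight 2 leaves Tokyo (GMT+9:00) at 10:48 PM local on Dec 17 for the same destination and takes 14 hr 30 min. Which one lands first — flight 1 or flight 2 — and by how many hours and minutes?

the second, by 10 hours 51 minutes

Flight 1 in UTC: 9:25 AM − 9:30 = 11:55 PM on Dec 17.
+15 hours and 14 minutes → arrive 3:09 PM UTC on Dec 18.
Flight 2 in UTC: 10:48 PM − 9:00 = 1:48 PM on Dec 17.
+14 hours 30 minutes → arrive 4:18 AM UTC on Dec 18.
Flight 2 lands earlier by 10 hours 51 minutes.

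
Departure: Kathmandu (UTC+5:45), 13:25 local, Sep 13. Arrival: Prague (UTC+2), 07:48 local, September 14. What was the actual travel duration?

22 hours 8 minutes

Prague is 3:45 behind Kathmandu.
Clock-face elapsed time (ignoring zones) is 18 hours 23 minutes.
Actual elapsed = 18 hours 23 minutes + 3:45 = 22 hours 8 minutes.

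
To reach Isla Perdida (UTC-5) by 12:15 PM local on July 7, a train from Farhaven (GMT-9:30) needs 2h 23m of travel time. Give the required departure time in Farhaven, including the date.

5:22 AM on Jul 7

Target arrival in UTC: 12:15 PM + 5:00 = 5:15 PM on Jul 7.
Subtract 2 hours 23 minutes → departure 2:52 PM UTC on Jul 7.
Farhaven is UTC−9:30: 2:52 PM − 9:30 = 5:22 AM on Jul 7.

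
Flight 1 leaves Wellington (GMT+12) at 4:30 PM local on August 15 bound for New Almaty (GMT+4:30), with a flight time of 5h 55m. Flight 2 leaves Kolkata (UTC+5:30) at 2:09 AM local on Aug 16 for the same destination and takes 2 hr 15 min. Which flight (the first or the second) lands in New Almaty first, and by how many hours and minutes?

Flight 1 in UTC: 4:30 PM − 12:00 = 4:30 AM on Aug 15.
+5 hours and 55 minutes → arrive 10:25 AM UTC on Aug 15.
Flight 2 in UTC: 2:09 AM − 5:30 = 8:39 PM on Aug 15.
+2 hours 15 minutes → arrive 10:54 PM UTC on Aug 15.
Flight 1 lands earlier by 12 hours 29 minutes.

the first, by 12 hours 29 minutes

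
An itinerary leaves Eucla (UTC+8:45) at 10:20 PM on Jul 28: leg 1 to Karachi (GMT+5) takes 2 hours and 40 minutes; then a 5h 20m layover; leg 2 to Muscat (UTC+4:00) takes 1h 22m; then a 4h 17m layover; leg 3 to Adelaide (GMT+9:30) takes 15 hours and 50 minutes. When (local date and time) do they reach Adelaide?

4:34 AM on July 30

Convert departure to UTC: 10:20 PM − 8:45 = 1:35 PM UTC on Jul 28.
Add 2 hours 40 minutes leg 1 → 4:15 PM UTC.
Add 5 hours and 20 minutes layover in Karachi → 9:35 PM UTC.
Add 1 hour and 22 minutes leg 2 → 10:57 PM UTC.
Add 4 hours and 17 minutes layover in Muscat → 3:14 AM UTC (Jul 29).
Add 15 hours and 50 minutes leg 3 → 7:04 PM UTC.
Adelaide is UTC+9:30, so local arrival = 7:04 PM + 9:30 = 4:34 AM on Jul 30.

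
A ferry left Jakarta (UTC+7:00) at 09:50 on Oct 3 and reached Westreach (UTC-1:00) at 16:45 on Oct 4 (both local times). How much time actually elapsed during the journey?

38 hours 55 minutes

Westreach is 8:00 behind Jakarta.
Clock-face elapsed time (ignoring zones) is 30 hours 55 minutes.
Actual elapsed = 30 hours 55 minutes + 8:00 = 38 hours 55 minutes.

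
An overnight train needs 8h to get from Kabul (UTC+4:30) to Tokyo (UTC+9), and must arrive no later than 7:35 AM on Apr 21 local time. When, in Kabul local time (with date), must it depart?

7:05 PM on April 20

Target arrival in UTC: 7:35 AM − 9:00 = 10:35 PM on Apr 20.
Subtract 8 hours → departure 2:35 PM UTC on Apr 20.
Kabul is UTC+4:30: 2:35 PM + 4:30 = 7:05 PM on Apr 20.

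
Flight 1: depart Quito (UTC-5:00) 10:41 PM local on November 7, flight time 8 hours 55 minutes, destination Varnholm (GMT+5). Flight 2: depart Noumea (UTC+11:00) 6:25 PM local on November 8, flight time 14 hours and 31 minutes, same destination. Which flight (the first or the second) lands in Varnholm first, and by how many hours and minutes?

Flight 1 in UTC: 10:41 PM + 5:00 = 3:41 AM on Nov 8.
+8 hours 55 minutes → arrive 12:36 PM UTC on Nov 8.
Flight 2 in UTC: 6:25 PM − 11:00 = 7:25 AM on Nov 8.
+14 hours 31 minutes → arrive 9:56 PM UTC on Nov 8.
Flight 1 lands earlier by 9 hours 20 minutes.

the first, by 9 hours 20 minutes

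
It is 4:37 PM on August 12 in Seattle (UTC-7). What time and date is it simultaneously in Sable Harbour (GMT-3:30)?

8:07 PM on Aug 12

In UTC: 4:37 PM + 7:00 = 11:37 PM on Aug 12.
Sable Harbour is UTC−3:30: 11:37 PM − 3:30 = 8:07 PM on Aug 12.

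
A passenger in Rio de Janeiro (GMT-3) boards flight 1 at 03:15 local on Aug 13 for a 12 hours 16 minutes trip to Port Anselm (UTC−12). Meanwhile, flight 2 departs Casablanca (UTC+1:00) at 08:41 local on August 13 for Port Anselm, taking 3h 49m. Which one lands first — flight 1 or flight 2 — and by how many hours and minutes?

the second, by 7 hours 1 minute

Flight 1 in UTC: 03:15 + 3:00 = 06:15 on Aug 13.
+12 hours 16 minutes → arrive 18:31 UTC on Aug 13.
Flight 2 in UTC: 08:41 − 1:00 = 07:41 on Aug 13.
+3 hours and 49 minutes → arrive 11:30 UTC on Aug 13.
Flight 2 lands earlier by 7 hours 1 minute.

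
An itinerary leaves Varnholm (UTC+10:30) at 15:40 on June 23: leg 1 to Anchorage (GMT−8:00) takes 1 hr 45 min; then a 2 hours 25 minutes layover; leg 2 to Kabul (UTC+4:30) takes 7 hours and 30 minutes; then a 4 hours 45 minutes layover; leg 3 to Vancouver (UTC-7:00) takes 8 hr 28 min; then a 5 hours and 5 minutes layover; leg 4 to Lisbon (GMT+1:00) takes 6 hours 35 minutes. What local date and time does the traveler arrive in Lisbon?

18:43 on June 24

Convert departure to UTC: 15:40 − 10:30 = 05:10 UTC on Jun 23.
Add 1 hour 45 minutes leg 1 → 06:55 UTC.
Add 2 hours 25 minutes layover in Anchorage → 09:20 UTC.
Add 7 hours 30 minutes leg 2 → 16:50 UTC.
Add 4 hours and 45 minutes layover in Kabul → 21:35 UTC.
Add 8 hours and 28 minutes leg 3 → 06:03 UTC (Jun 24).
Add 5 hours 5 minutes layover in Vancouver → 11:08 UTC.
Add 6 hours and 35 minutes leg 4 → 17:43 UTC.
Lisbon is UTC+1:00, so local arrival = 17:43 + 1:00 = 18:43 on Jun 24.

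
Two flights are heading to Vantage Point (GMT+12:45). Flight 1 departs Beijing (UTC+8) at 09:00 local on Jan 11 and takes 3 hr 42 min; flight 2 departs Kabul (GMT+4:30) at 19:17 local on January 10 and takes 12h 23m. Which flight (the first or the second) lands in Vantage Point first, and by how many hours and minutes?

Flight 1 in UTC: 09:00 − 8:00 = 01:00 on Jan 11.
+3 hours and 42 minutes → arrive 04:42 UTC on Jan 11.
Flight 2 in UTC: 19:17 − 4:30 = 14:47 on Jan 10.
+12 hours 23 minutes → arrive 03:10 UTC on Jan 11.
Flight 2 lands earlier by 1 hour 32 minutes.

the second, by 1 hour 32 minutes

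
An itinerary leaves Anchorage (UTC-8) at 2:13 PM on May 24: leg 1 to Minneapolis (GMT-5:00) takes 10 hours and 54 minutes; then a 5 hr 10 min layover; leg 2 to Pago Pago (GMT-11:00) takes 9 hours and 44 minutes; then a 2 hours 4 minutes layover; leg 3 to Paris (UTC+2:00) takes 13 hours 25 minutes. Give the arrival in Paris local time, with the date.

5:30 PM on May 26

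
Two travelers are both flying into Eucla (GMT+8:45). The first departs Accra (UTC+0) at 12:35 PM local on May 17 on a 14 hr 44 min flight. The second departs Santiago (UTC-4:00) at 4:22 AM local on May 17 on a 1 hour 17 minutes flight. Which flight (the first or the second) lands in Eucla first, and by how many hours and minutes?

Flight 1 departs at 12:35 PM UTC (May 17).
+14 hours 44 minutes → arrive 3:19 AM UTC on May 18.
Flight 2 in UTC: 4:22 AM + 4:00 = 8:22 AM on May 17.
+1 hour and 17 minutes → arrive 9:39 AM UTC on May 17.
Flight 2 lands earlier by 17 hours 40 minutes.

the second, by 17 hours 40 minutes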